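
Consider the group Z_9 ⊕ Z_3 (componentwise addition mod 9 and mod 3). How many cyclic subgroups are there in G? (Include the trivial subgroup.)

8

Each element a generates a cyclic subgroup ⟨a⟩; distinct elements may generate the same one (a cyclic group of order d has φ(d) generators).
Cyclic subgroups by order — order 1: 1; order 3: 4; order 9: 3.
Total: 8.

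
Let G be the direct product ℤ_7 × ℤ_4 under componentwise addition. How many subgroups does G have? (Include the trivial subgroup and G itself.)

|G| = 28, so by Lagrange every subgroup order divides 28. Divisors: 1, 2, 4, 7, 14, 28.
Subgroups by order — order 1: 1; order 2: 1; order 4: 1; order 7: 1; order 14: 1; order 28: 1.
Total: 1 + 1 + 1 + 1 + 1 + 1 = 6.

6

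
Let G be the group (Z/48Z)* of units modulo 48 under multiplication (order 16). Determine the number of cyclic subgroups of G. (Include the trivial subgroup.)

12

A cyclic subgroup of order d is generated by each of its φ(d) elements of order d, so the cyclic subgroups of order d number (#elements of order d)/φ(d).
Cyclic subgroups by order — order 1: 1; order 2: 7; order 4: 4.
Total: 12.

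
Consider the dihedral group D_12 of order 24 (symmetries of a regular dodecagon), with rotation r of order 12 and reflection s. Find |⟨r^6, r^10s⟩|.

4

|⟨r^6⟩| = 2 and |⟨r^10s⟩| = 2, so |H| is a multiple of lcm(2, 2) = 2 and divides |G| = 24.
Closing under the operation: H = {e, r^6, r^4s, r^10s}, so |H| = 4.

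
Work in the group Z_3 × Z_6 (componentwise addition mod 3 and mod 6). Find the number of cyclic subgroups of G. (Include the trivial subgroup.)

10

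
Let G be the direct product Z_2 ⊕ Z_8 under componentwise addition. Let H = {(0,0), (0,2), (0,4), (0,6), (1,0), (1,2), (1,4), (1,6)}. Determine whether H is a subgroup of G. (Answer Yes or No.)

Yes

|H| = 8 divides |G| = 16, consistent with Lagrange.
H contains the identity, every element's inverse is in H, and H is closed under +: it is a subgroup.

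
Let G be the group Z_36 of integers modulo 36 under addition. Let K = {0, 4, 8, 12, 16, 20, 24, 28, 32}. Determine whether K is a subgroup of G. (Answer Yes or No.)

|K| = 9 divides |G| = 36, consistent with Lagrange.
K contains the identity, every element's inverse is in K, and K is closed under +: it is a subgroup.
In fact K = ⟨32⟩.

Yes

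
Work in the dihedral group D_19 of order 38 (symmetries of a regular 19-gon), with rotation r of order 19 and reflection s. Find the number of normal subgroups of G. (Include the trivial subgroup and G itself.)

3

G has 22 subgroups. Checking conjugation-invariance by order — order 1: 1/1 normal; order 2: 0/19 normal; order 19: 1/1 normal; order 38: 1/1 normal.
Total normal subgroups: 3.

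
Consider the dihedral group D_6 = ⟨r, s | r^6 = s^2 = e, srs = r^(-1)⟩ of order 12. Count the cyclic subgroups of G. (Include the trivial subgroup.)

Group the elements of G by the cyclic subgroup they generate; each cyclic subgroup of order d accounts for φ(d) elements.
Cyclic subgroups by order — order 1: 1; order 2: 7; order 3: 1; order 6: 1.
Total: 10.

10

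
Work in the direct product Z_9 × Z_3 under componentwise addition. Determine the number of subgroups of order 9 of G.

|G| = 27 and 9 | 27, so subgroups of order 9 are possible by Lagrange.
The subgroups of order 9 are: {(0,0), (0,1), (0,2), (3,0), (3,1), (3,2), (6,0), (6,1), (6,2)}; {(0,0), (1,0), (2,0), (3,0), (4,0), (5,0), (6,0), (7,0), (8,0)}; {(0,0), (1,1), (2,2), (3,0), (4,1), (5,2), (6,0), (7,1), (8,2)}; {(0,0), (1,2), (2,1), (3,0), (4,2), (5,1), (6,0), (7,2), (8,1)}.
So G has 4 subgroups of order 9.

4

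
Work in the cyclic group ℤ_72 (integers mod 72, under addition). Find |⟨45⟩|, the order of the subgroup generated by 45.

8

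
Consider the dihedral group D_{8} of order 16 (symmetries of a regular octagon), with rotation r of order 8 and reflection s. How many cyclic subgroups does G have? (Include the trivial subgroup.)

A cyclic subgroup of order d is generated by each of its φ(d) elements of order d, so the cyclic subgroups of order d number (#elements of order d)/φ(d).
Cyclic subgroups by order — order 1: 1; order 2: 9; order 4: 1; order 8: 1.
Total: 12.

12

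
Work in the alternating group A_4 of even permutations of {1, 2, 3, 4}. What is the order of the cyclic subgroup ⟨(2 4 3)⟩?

3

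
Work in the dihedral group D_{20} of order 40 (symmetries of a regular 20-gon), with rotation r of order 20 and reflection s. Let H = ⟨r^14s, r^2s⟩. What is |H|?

10

|⟨r^14s⟩| = 2 and |⟨r^2s⟩| = 2, so |H| is a multiple of lcm(2, 2) = 2 and divides |G| = 40.
Closing under the operation: H = {e, r^4, r^8, r^12, r^16, r^2s, r^6s, r^10s, r^14s, r^18s}, so |H| = 10.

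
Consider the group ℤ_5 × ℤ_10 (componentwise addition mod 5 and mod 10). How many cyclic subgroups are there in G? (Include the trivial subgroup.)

14

Each element a generates a cyclic subgroup ⟨a⟩; distinct elements may generate the same one (a cyclic group of order d has φ(d) generators).
Cyclic subgroups by order — order 1: 1; order 2: 1; order 5: 6; order 10: 6.
Total: 14.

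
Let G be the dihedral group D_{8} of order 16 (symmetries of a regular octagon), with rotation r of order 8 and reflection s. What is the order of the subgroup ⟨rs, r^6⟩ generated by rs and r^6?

|⟨rs⟩| = 2 and |⟨r^6⟩| = 4, so |H| is a multiple of lcm(2, 4) = 4 and divides |G| = 16.
Closing under the operation: H = {e, r^2, r^4, r^6, rs, r^3s, r^5s, r^7s}, so |H| = 8.

8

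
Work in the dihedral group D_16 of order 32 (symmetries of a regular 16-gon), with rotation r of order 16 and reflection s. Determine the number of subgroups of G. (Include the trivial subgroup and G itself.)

|G| = 32, so by Lagrange every subgroup order divides 32. Divisors: 1, 2, 4, 8, 16, 32.
Subgroups by order — order 1: 1; order 2: 17; order 4: 9; order 8: 5; order 16: 3; order 32: 1.
Total: 1 + 17 + 9 + 5 + 3 + 1 = 36.

36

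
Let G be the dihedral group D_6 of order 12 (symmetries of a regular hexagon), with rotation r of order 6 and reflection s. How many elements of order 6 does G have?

2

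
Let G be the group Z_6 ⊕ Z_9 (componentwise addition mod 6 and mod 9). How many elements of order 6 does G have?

8

An element (a,b) has order lcm(ord(a), ord(b)); count pairs with lcm equal to 6.
Enumerating gives 8 such elements.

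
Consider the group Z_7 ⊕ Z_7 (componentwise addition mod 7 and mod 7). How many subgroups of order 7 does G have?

|G| = 49 and 7 | 49, so subgroups of order 7 are possible by Lagrange.
The subgroups of order 7 are: {(0,0), (0,1), (0,2), (0,3), (0,4), (0,5), (0,6)}; {(0,0), (1,0), (2,0), (3,0), (4,0), (5,0), (6,0)}; {(0,0), (1,1), (2,2), (3,3), (4,4), (5,5), (6,6)}; {(0,0), (1,2), (2,4), (3,6), (4,1), (5,3), (6,5)}; … (8 in all).
So G has 8 subgroups of order 7.

8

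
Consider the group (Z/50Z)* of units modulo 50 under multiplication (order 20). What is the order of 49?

Compute successive powers of 49 mod 50: 49, 1; 49^2 ≡ 1 (mod 50).
So |⟨49⟩| = 2.

2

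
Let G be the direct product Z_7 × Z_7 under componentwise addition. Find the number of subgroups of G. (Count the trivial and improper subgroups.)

|G| = 49, so by Lagrange every subgroup order divides 49. Divisors: 1, 7, 49.
Subgroups by order — order 1: 1; order 7: 8; order 49: 1.
Total: 1 + 8 + 1 = 10.

10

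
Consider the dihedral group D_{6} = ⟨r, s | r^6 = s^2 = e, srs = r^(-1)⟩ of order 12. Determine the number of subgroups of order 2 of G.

7

|G| = 12 and 2 | 12, so subgroups of order 2 are possible by Lagrange.
The subgroups of order 2 are: {e, r^2s}; {e, r^3}; {e, r^3s}; {e, r^4s}; … (7 in all).
So G has 7 subgroups of order 2.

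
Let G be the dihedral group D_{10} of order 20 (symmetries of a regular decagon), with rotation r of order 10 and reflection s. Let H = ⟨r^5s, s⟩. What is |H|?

|⟨r^5s⟩| = 2 and |⟨s⟩| = 2, so |H| is a multiple of lcm(2, 2) = 2 and divides |G| = 20.
Closing under the operation: H = {e, r^5, s, r^5s}, so |H| = 4.

4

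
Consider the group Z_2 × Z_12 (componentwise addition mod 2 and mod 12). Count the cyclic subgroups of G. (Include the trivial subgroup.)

12

A cyclic subgroup of order d is generated by each of its φ(d) elements of order d, so the cyclic subgroups of order d number (#elements of order d)/φ(d).
Cyclic subgroups by order — order 1: 1; order 2: 3; order 3: 1; order 4: 2; order 6: 3; order 12: 2.
Total: 12.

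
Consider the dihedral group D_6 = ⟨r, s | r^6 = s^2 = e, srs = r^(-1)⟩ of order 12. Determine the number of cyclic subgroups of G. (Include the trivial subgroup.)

10

Each element a generates a cyclic subgroup ⟨a⟩; distinct elements may generate the same one (a cyclic group of order d has φ(d) generators).
Cyclic subgroups by order — order 1: 1; order 2: 7; order 3: 1; order 6: 1.
Total: 10.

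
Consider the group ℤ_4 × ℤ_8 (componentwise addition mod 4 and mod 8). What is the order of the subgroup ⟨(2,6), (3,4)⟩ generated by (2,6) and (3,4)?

16

|⟨(2,6)⟩| = 4 and |⟨(3,4)⟩| = 4, so |H| is a multiple of lcm(4, 4) = 4 and divides |G| = 32.
Closing under the operation: H = {(0,0), (0,2), (0,4), (0,6), (1,0), (1,2), (1,4), (1,6), (2,0), (2,2), (2,4), (2,6), (3,0), (3,2), (3,4), (3,6)}, so |H| = 16.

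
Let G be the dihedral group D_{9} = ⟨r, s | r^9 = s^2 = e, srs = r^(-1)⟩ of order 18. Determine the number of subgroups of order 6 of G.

3

|G| = 18 and 6 | 18, so subgroups of order 6 are possible by Lagrange.
The subgroups of order 6 are: {e, r^3, r^6, r^2s, r^5s, r^8s}; {e, r^3, r^6, s, r^3s, r^6s}; {e, r^3, r^6, rs, r^4s, r^7s}.
So G has 3 subgroups of order 6.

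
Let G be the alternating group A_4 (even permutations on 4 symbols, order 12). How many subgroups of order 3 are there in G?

|G| = 12 and 3 | 12, so subgroups of order 3 are possible by Lagrange.
The subgroups of order 3 are: {e, (1 2 3), (1 3 2)}; {e, (1 2 4), (1 4 2)}; {e, (1 3 4), (1 4 3)}; {e, (2 3 4), (2 4 3)}.
So G has 4 subgroups of order 3.

4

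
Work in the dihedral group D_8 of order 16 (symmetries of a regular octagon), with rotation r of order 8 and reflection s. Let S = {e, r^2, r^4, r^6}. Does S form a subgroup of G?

|S| = 4 divides |G| = 16, consistent with Lagrange.
S contains the identity, every element's inverse is in S, and S is closed under ·: it is a subgroup.
In fact S = ⟨r^6⟩.

Yes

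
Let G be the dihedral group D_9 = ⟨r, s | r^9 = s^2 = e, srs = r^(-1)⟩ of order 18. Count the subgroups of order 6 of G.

|G| = 18 and 6 | 18, so subgroups of order 6 are possible by Lagrange.
The subgroups of order 6 are: {e, r^3, r^6, r^2s, r^5s, r^8s}; {e, r^3, r^6, s, r^3s, r^6s}; {e, r^3, r^6, rs, r^4s, r^7s}.
So G has 3 subgroups of order 6.

3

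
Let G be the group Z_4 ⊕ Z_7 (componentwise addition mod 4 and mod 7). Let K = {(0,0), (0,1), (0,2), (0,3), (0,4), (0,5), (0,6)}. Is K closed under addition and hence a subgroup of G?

|K| = 7 divides |G| = 28, consistent with Lagrange.
K contains the identity, every element's inverse is in K, and K is closed under +: it is a subgroup.
In fact K = ⟨(0,1)⟩.

Yes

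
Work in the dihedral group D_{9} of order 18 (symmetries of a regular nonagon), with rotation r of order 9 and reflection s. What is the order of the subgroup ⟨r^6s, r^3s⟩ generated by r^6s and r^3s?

|⟨r^6s⟩| = 2 and |⟨r^3s⟩| = 2, so |H| is a multiple of lcm(2, 2) = 2 and divides |G| = 18.
Closing under the operation: H = {e, r^3, r^6, s, r^3s, r^6s}, so |H| = 6.

6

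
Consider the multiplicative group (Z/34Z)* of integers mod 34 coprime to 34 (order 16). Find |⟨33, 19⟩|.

8

|⟨33⟩| = 2 and |⟨19⟩| = 8, so |H| is a multiple of lcm(2, 8) = 8 and divides |G| = 16.
Closing under the operation: H = {1, 9, 13, 15, 19, 21, 25, 33}, so |H| = 8.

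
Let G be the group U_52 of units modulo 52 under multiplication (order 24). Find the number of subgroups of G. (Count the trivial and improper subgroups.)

16

|G| = 24, so by Lagrange every subgroup order divides 24. Divisors: 1, 2, 3, 4, 6, 8, 12, 24.
Subgroups by order — order 1: 1; order 2: 3; order 3: 1; order 4: 3; order 6: 3; order 8: 1; order 12: 3; order 24: 1.
Total: 1 + 3 + 1 + 3 + 3 + 1 + 3 + 1 = 16.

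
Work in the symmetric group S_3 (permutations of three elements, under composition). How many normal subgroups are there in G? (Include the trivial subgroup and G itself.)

G has 6 subgroups. Checking conjugation-invariance by order — order 1: 1/1 normal; order 2: 0/3 normal; order 3: 1/1 normal; order 6: 1/1 normal.
Total normal subgroups: 3.

3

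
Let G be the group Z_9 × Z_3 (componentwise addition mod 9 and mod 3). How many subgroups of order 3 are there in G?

|G| = 27 and 3 | 27, so subgroups of order 3 are possible by Lagrange.
The subgroups of order 3 are: {(0,0), (0,1), (0,2)}; {(0,0), (3,0), (6,0)}; {(0,0), (3,1), (6,2)}; {(0,0), (3,2), (6,1)}.
So G has 4 subgroups of order 3.

4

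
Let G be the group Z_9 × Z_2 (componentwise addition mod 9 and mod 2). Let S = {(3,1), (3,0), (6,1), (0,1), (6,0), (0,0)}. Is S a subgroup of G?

Yes

|S| = 6 divides |G| = 18, consistent with Lagrange.
S contains the identity, every element's inverse is in S, and S is closed under +: it is a subgroup.
In fact S = ⟨(3,1)⟩.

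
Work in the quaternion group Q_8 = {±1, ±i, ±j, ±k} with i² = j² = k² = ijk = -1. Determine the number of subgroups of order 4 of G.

|G| = 8 and 4 | 8, so subgroups of order 4 are possible by Lagrange.
The subgroups of order 4 are: {1, -1, i, -i}; {1, -1, j, -j}; {1, -1, k, -k}.
So G has 3 subgroups of order 4.

3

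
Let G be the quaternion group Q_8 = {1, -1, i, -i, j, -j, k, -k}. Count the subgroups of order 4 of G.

3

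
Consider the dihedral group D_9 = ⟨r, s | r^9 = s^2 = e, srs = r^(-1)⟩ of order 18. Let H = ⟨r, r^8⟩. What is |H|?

|⟨r⟩| = 9 and |⟨r^8⟩| = 9, so |H| is a multiple of lcm(9, 9) = 9 and divides |G| = 18.
Closing under the operation: H = {e, r, r^2, r^3, r^4, r^5, r^6, r^7, r^8}, so |H| = 9.

9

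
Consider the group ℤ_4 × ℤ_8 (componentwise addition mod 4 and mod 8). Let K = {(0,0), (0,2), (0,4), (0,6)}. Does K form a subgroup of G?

|K| = 4 divides |G| = 32, consistent with Lagrange.
K contains the identity, every element's inverse is in K, and K is closed under +: it is a subgroup.
In fact K = ⟨(0,2)⟩.

Yes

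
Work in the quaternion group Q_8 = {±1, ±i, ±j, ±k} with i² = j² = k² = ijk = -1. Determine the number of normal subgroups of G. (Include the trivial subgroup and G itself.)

G has 6 subgroups. Checking conjugation-invariance by order — order 1: 1/1 normal; order 2: 1/1 normal; order 4: 3/3 normal; order 8: 1/1 normal.
Total normal subgroups: 6.

6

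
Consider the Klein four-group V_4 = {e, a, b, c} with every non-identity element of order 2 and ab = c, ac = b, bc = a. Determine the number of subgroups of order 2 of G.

|G| = 4 and 2 | 4, so subgroups of order 2 are possible by Lagrange.
The subgroups of order 2 are: {e, a}; {e, b}; {e, c}.
So G has 3 subgroups of order 2.

3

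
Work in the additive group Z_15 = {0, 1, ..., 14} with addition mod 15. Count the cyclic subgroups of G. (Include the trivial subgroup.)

4

Each element a generates a cyclic subgroup ⟨a⟩; distinct elements may generate the same one (a cyclic group of order d has φ(d) generators).
Cyclic subgroups by order — order 1: 1; order 3: 1; order 5: 1; order 15: 1.
Total: 4.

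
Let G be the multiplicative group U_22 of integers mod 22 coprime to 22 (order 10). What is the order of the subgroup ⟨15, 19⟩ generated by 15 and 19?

10

|⟨15⟩| = 5 and |⟨19⟩| = 10, so |H| is a multiple of lcm(5, 10) = 10 and divides |G| = 10.
Closing {15, 19} under the group operation gives all of G, so |H| = 10.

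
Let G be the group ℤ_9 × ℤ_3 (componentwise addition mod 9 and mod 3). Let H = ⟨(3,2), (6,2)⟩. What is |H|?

|⟨(3,2)⟩| = 3 and |⟨(6,2)⟩| = 3, so |H| is a multiple of lcm(3, 3) = 3 and divides |G| = 27.
Closing under the operation: H = {(0,0), (0,1), (0,2), (3,0), (3,1), (3,2), (6,0), (6,1), (6,2)}, so |H| = 9.

9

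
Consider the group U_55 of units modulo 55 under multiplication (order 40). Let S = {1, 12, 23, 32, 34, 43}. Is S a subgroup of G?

No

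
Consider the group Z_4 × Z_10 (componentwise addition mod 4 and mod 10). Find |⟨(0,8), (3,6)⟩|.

20

|⟨(0,8)⟩| = 5 and |⟨(3,6)⟩| = 20, so |H| is a multiple of lcm(5, 20) = 20 and divides |G| = 40.
Closing under the operation: H = {(0,0), (0,2), (0,4), (0,6), (0,8), (1,0), (1,2), (1,4), (1,6), (1,8), (2,0), (2,2), (2,4), (2,6), (2,8), (3,0), (3,2), (3,4), (3,6), (3,8)}, so |H| = 20.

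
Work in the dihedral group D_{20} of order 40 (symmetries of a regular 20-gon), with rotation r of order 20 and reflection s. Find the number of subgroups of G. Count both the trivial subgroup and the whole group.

48

|G| = 40, so by Lagrange every subgroup order divides 40. Divisors: 1, 2, 4, 5, 8, 10, 20, 40.
Subgroups by order — order 1: 1; order 2: 21; order 4: 11; order 5: 1; order 8: 5; order 10: 5; order 20: 3; order 40: 1.
Total: 1 + 21 + 11 + 1 + 5 + 5 + 3 + 1 = 48.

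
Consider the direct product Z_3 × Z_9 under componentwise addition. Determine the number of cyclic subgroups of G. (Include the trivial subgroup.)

8

Group the elements of G by the cyclic subgroup they generate; each cyclic subgroup of order d accounts for φ(d) elements.
Cyclic subgroups by order — order 1: 1; order 3: 4; order 9: 3.
Total: 8.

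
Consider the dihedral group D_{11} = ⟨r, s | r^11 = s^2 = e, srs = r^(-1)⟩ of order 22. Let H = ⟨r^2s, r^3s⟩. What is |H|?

|⟨r^2s⟩| = 2 and |⟨r^3s⟩| = 2, so |H| is a multiple of lcm(2, 2) = 2 and divides |G| = 22.
Closing {r^2s, r^3s} under the group operation gives all of G, so |H| = 22.

22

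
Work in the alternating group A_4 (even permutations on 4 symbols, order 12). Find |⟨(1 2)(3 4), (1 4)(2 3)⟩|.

4

|⟨(1 2)(3 4)⟩| = 2 and |⟨(1 4)(2 3)⟩| = 2, so |H| is a multiple of lcm(2, 2) = 2 and divides |G| = 12.
Closing under the operation: H = {e, (1 2)(3 4), (1 3)(2 4), (1 4)(2 3)}, so |H| = 4.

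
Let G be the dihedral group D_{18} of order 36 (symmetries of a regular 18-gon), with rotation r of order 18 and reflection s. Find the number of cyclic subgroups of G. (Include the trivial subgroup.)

24

Group the elements of G by the cyclic subgroup they generate; each cyclic subgroup of order d accounts for φ(d) elements.
Cyclic subgroups by order — order 1: 1; order 2: 19; order 3: 1; order 6: 1; order 9: 1; order 18: 1.
Total: 24.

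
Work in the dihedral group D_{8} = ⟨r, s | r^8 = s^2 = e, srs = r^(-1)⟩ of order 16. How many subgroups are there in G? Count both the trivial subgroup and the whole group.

|G| = 16, so by Lagrange every subgroup order divides 16. Divisors: 1, 2, 4, 8, 16.
Subgroups by order — order 1: 1; order 2: 9; order 4: 5; order 8: 3; order 16: 1.
Total: 1 + 9 + 5 + 3 + 1 = 19.

19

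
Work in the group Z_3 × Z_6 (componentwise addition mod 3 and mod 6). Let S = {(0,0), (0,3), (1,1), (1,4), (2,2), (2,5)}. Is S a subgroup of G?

Yes

|S| = 6 divides |G| = 18, consistent with Lagrange.
S contains the identity, every element's inverse is in S, and S is closed under +: it is a subgroup.
In fact S = ⟨(2,5)⟩.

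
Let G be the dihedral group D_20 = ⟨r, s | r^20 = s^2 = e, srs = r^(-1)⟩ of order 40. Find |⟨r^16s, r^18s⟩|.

20

|⟨r^16s⟩| = 2 and |⟨r^18s⟩| = 2, so |H| is a multiple of lcm(2, 2) = 2 and divides |G| = 40.
Closing under the operation: H = {e, r^2, r^4, r^6, r^8, r^10, r^12, r^14, r^16, r^18, s, r^2s, r^4s, r^6s, r^8s, r^10s, r^12s, r^14s, r^16s, r^18s}, so |H| = 20.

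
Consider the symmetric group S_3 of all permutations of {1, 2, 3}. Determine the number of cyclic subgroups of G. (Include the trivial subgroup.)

Each element a generates a cyclic subgroup ⟨a⟩; distinct elements may generate the same one (a cyclic group of order d has φ(d) generators).
Cyclic subgroups by order — order 1: 1; order 2: 3; order 3: 1.
Total: 5.

5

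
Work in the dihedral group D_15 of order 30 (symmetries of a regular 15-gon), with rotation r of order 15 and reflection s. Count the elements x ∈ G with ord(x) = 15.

The elements of order 15 are: r, r^2, r^4, r^7, r^8, r^11, r^13, r^14.
That's 8.

8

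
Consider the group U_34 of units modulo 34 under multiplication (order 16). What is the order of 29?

Compute successive powers of 29 mod 34: 29, 25, 11, 13, 3, 19, 7, 33, …; 29^16 ≡ 1 (mod 34).
So |⟨29⟩| = 16.

16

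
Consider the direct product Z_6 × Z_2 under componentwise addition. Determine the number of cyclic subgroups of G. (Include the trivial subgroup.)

8

Group the elements of G by the cyclic subgroup they generate; each cyclic subgroup of order d accounts for φ(d) elements.
Cyclic subgroups by order — order 1: 1; order 2: 3; order 3: 1; order 6: 3.
Total: 8.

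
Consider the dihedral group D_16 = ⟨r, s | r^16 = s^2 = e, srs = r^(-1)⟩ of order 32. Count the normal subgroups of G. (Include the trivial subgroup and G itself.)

8

G has 36 subgroups. Checking conjugation-invariance by order — order 1: 1/1 normal; order 2: 1/17 normal; order 4: 1/9 normal; order 8: 1/5 normal; order 16: 3/3 normal; order 32: 1/1 normal.
Total normal subgroups: 8.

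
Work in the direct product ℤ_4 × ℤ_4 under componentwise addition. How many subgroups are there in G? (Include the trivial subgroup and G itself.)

|G| = 16, so by Lagrange every subgroup order divides 16. Divisors: 1, 2, 4, 8, 16.
Subgroups by order — order 1: 1; order 2: 3; order 4: 7; order 8: 3; order 16: 1.
Total: 1 + 3 + 7 + 3 + 1 = 15.

15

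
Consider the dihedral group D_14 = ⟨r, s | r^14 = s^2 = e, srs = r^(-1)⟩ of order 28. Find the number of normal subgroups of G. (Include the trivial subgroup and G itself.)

7

G has 28 subgroups. Checking conjugation-invariance by order — order 1: 1/1 normal; order 2: 1/15 normal; order 4: 0/7 normal; order 7: 1/1 normal; order 14: 3/3 normal; order 28: 1/1 normal.
Total normal subgroups: 7.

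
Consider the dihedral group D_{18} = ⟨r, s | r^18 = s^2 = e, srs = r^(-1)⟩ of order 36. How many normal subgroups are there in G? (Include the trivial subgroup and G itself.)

9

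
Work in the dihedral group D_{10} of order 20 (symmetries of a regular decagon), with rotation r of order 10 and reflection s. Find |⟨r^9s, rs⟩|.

|⟨r^9s⟩| = 2 and |⟨rs⟩| = 2, so |H| is a multiple of lcm(2, 2) = 2 and divides |G| = 20.
Closing under the operation: H = {e, r^2, r^4, r^6, r^8, rs, r^3s, r^5s, r^7s, r^9s}, so |H| = 10.

10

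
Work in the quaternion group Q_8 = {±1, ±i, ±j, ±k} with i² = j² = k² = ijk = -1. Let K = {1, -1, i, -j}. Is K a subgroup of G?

i ∈ K but its inverse -i ∉ K, so K is not a subgroup.

No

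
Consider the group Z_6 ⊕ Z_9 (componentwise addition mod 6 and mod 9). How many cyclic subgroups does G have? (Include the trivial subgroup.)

Group the elements of G by the cyclic subgroup they generate; each cyclic subgroup of order d accounts for φ(d) elements.
Cyclic subgroups by order — order 1: 1; order 2: 1; order 3: 4; order 6: 4; order 9: 3; order 18: 3.
Total: 16.

16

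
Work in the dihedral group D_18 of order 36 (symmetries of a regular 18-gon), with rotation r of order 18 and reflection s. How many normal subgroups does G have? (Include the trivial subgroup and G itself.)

G has 45 subgroups. Checking conjugation-invariance by order — order 1: 1/1 normal; order 2: 1/19 normal; order 3: 1/1 normal; order 4: 0/9 normal; order 6: 1/7 normal; order 9: 1/1 normal; order 12: 0/3 normal; order 18: 3/3 normal; order 36: 1/1 normal.
Total normal subgroups: 9.

9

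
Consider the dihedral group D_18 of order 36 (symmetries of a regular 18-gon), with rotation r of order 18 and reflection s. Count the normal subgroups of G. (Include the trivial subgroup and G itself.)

G has 45 subgroups. Checking conjugation-invariance by order — order 1: 1/1 normal; order 2: 1/19 normal; order 3: 1/1 normal; order 4: 0/9 normal; order 6: 1/7 normal; order 9: 1/1 normal; order 12: 0/3 normal; order 18: 3/3 normal; order 36: 1/1 normal.
Total normal subgroups: 9.

9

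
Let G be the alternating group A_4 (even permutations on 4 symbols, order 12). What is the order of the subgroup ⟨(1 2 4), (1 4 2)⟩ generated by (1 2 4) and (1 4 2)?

|⟨(1 2 4)⟩| = 3 and |⟨(1 4 2)⟩| = 3, so |H| is a multiple of lcm(3, 3) = 3 and divides |G| = 12.
Closing under the operation: H = {e, (1 2 4), (1 4 2)}, so |H| = 3.

3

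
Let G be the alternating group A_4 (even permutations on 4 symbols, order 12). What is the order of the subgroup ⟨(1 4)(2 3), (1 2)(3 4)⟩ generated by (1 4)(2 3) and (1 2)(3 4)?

4

|⟨(1 4)(2 3)⟩| = 2 and |⟨(1 2)(3 4)⟩| = 2, so |H| is a multiple of lcm(2, 2) = 2 and divides |G| = 12.
Closing under the operation: H = {e, (1 2)(3 4), (1 3)(2 4), (1 4)(2 3)}, so |H| = 4.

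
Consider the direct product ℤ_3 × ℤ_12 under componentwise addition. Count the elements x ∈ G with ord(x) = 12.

16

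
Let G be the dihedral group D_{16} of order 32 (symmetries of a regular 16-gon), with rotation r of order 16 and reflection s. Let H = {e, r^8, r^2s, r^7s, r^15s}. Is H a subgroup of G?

No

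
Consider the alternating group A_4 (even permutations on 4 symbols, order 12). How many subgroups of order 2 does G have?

|G| = 12 and 2 | 12, so subgroups of order 2 are possible by Lagrange.
The subgroups of order 2 are: {e, (1 2)(3 4)}; {e, (1 3)(2 4)}; {e, (1 4)(2 3)}.
So G has 3 subgroups of order 2.

3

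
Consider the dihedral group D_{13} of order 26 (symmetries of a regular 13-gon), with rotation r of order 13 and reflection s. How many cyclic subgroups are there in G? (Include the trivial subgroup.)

Group the elements of G by the cyclic subgroup they generate; each cyclic subgroup of order d accounts for φ(d) elements.
Cyclic subgroups by order — order 1: 1; order 2: 13; order 13: 1.
Total: 15.

15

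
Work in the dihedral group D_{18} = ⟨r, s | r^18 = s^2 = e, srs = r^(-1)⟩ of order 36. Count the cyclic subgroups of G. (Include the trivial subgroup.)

Each element a generates a cyclic subgroup ⟨a⟩; distinct elements may generate the same one (a cyclic group of order d has φ(d) generators).
Cyclic subgroups by order — order 1: 1; order 2: 19; order 3: 1; order 6: 1; order 9: 1; order 18: 1.
Total: 24.

24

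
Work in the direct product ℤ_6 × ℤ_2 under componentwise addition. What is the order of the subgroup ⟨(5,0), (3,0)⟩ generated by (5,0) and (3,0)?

6

|⟨(5,0)⟩| = 6 and |⟨(3,0)⟩| = 2, so |H| is a multiple of lcm(6, 2) = 6 and divides |G| = 12.
Closing under the operation: H = {(0,0), (1,0), (2,0), (3,0), (4,0), (5,0)}, so |H| = 6.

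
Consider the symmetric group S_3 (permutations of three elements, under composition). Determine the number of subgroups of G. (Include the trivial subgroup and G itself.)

|G| = 6, so by Lagrange every subgroup order divides 6. Divisors: 1, 2, 3, 6.
Subgroups by order — order 1: 1; order 2: 3; order 3: 1; order 6: 1.
Total: 1 + 3 + 1 + 1 = 6.

6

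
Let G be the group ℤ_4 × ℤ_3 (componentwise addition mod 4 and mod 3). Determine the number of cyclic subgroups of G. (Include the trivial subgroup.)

A cyclic subgroup of order d is generated by each of its φ(d) elements of order d, so the cyclic subgroups of order d number (#elements of order d)/φ(d).
Cyclic subgroups by order — order 1: 1; order 2: 1; order 3: 1; order 4: 1; order 6: 1; order 12: 1.
Total: 6.

6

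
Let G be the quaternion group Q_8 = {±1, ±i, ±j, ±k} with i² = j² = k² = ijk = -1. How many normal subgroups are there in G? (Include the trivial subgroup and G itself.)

G has 6 subgroups. Checking conjugation-invariance by order — order 1: 1/1 normal; order 2: 1/1 normal; order 4: 3/3 normal; order 8: 1/1 normal.
Total normal subgroups: 6.

6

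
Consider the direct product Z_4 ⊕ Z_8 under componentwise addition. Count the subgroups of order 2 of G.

3

|G| = 32 and 2 | 32, so subgroups of order 2 are possible by Lagrange.
The subgroups of order 2 are: {(0,0), (0,4)}; {(0,0), (2,0)}; {(0,0), (2,4)}.
So G has 3 subgroups of order 2.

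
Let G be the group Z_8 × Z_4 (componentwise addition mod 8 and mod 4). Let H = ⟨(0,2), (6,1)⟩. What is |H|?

8

|⟨(0,2)⟩| = 2 and |⟨(6,1)⟩| = 4, so |H| is a multiple of lcm(2, 4) = 4 and divides |G| = 32.
Closing under the operation: H = {(0,0), (0,2), (2,1), (2,3), (4,0), (4,2), (6,1), (6,3)}, so |H| = 8.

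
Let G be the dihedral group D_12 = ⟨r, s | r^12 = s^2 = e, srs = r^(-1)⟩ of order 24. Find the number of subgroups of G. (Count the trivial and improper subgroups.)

|G| = 24, so by Lagrange every subgroup order divides 24. Divisors: 1, 2, 3, 4, 6, 8, 12, 24.
Subgroups by order — order 1: 1; order 2: 13; order 3: 1; order 4: 7; order 6: 5; order 8: 3; order 12: 3; order 24: 1.
Total: 1 + 13 + 1 + 7 + 5 + 3 + 3 + 1 = 34.

34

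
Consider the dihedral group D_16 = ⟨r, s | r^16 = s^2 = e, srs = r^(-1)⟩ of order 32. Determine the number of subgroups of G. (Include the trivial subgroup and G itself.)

|G| = 32, so by Lagrange every subgroup order divides 32. Divisors: 1, 2, 4, 8, 16, 32.
Subgroups by order — order 1: 1; order 2: 17; order 4: 9; order 8: 5; order 16: 3; order 32: 1.
Total: 1 + 17 + 9 + 5 + 3 + 1 = 36.

36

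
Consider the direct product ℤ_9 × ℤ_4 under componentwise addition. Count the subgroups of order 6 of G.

1

|G| = 36 and 6 | 36, so subgroups of order 6 are possible by Lagrange.
The subgroups of order 6 are: {(0,0), (0,2), (3,0), (3,2), (6,0), (6,2)}.
So G has 1 subgroup of order 6.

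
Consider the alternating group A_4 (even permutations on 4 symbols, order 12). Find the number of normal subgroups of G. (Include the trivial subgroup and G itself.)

3

G has 10 subgroups. Checking conjugation-invariance by order — order 1: 1/1 normal; order 2: 0/3 normal; order 3: 0/4 normal; order 4: 1/1 normal; order 12: 1/1 normal.
Total normal subgroups: 3.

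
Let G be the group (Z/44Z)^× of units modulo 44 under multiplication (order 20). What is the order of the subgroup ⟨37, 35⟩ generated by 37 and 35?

10

|⟨37⟩| = 5 and |⟨35⟩| = 10, so |H| is a multiple of lcm(5, 10) = 10 and divides |G| = 20.
Closing under the operation: H = {1, 5, 7, 9, 19, 25, 35, 37, 39, 43}, so |H| = 10.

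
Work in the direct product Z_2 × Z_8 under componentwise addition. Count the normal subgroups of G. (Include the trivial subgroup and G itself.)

11

G is abelian, so every subgroup is normal.
G has 11 subgroups in total, hence 11 normal subgroups.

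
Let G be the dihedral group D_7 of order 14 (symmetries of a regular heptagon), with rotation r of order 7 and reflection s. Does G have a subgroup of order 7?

Yes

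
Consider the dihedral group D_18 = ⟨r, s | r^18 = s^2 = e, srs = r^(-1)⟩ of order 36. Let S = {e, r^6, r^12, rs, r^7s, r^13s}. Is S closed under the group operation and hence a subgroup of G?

|S| = 6 divides |G| = 36, consistent with Lagrange.
S contains the identity, every element's inverse is in S, and S is closed under ·: it is a subgroup.

Yes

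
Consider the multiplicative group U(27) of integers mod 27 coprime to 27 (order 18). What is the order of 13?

9

Compute successive powers of 13 mod 27: 13, 7, 10, 22, 16, 19, 4, 25, …; 13^9 ≡ 1 (mod 27).
So |⟨13⟩| = 9.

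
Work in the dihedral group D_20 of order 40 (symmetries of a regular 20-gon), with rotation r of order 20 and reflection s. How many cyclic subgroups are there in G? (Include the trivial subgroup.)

Each element a generates a cyclic subgroup ⟨a⟩; distinct elements may generate the same one (a cyclic group of order d has φ(d) generators).
Cyclic subgroups by order — order 1: 1; order 2: 21; order 4: 1; order 5: 1; order 10: 1; order 20: 1.
Total: 26.

26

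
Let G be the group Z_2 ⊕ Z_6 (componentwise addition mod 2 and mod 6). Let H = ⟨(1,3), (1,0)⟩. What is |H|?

4

|⟨(1,3)⟩| = 2 and |⟨(1,0)⟩| = 2, so |H| is a multiple of lcm(2, 2) = 2 and divides |G| = 12.
Closing under the operation: H = {(0,0), (0,3), (1,0), (1,3)}, so |H| = 4.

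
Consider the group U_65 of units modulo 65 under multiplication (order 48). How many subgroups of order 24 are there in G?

|G| = 48 and 24 | 48, so subgroups of order 24 are possible by Lagrange.
The subgroups of order 24 are: {1, 4, 6, 9, 11, 14, 16, 19, 21, 24, 29, 31, 34, 36, 41, 44, 46, 49, 51, 54, 56, 59, 61, 64}; {1, 3, 4, 9, 12, 14, 16, 17, 22, 23, 27, 29, 36, 38, 42, 43, 48, 49, 51, 53, 56, 61, 62, 64}; {1, 2, 4, 7, 8, 9, 14, 16, 18, 28, 29, 32, 33, 36, 37, 47, 49, 51, 56, 57, 58, 61, 63, 64}.
So G has 3 subgroups of order 24.

3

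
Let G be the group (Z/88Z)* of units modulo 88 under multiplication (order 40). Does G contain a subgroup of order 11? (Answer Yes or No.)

No

11 does not divide |G| = 40, so by Lagrange no subgroup of order 11 exists.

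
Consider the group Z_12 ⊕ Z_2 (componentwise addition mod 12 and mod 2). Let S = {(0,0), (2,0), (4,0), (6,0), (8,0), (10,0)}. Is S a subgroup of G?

Yes

|S| = 6 divides |G| = 24, consistent with Lagrange.
S contains the identity, every element's inverse is in S, and S is closed under +: it is a subgroup.
In fact S = ⟨(10,0)⟩.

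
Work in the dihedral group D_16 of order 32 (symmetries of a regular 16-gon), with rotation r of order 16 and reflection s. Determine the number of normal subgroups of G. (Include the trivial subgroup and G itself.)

8

G has 36 subgroups. Checking conjugation-invariance by order — order 1: 1/1 normal; order 2: 1/17 normal; order 4: 1/9 normal; order 8: 1/5 normal; order 16: 3/3 normal; order 32: 1/1 normal.
Total normal subgroups: 8.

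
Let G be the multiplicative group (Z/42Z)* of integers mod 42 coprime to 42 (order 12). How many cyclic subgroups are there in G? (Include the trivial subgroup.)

Group the elements of G by the cyclic subgroup they generate; each cyclic subgroup of order d accounts for φ(d) elements.
Cyclic subgroups by order — order 1: 1; order 2: 3; order 3: 1; order 6: 3.
Total: 8.

8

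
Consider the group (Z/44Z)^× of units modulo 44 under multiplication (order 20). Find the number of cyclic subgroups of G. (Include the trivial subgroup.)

Each element a generates a cyclic subgroup ⟨a⟩; distinct elements may generate the same one (a cyclic group of order d has φ(d) generators).
Cyclic subgroups by order — order 1: 1; order 2: 3; order 5: 1; order 10: 3.
Total: 8.

8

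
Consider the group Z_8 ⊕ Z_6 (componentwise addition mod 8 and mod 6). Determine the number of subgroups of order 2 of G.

3

|G| = 48 and 2 | 48, so subgroups of order 2 are possible by Lagrange.
The subgroups of order 2 are: {(0,0), (0,3)}; {(0,0), (4,0)}; {(0,0), (4,3)}.
So G has 3 subgroups of order 2.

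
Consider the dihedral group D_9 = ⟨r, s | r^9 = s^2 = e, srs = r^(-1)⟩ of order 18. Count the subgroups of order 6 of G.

3

|G| = 18 and 6 | 18, so subgroups of order 6 are possible by Lagrange.
The subgroups of order 6 are: {e, r^3, r^6, r^2s, r^5s, r^8s}; {e, r^3, r^6, s, r^3s, r^6s}; {e, r^3, r^6, rs, r^4s, r^7s}.
So G has 3 subgroups of order 6.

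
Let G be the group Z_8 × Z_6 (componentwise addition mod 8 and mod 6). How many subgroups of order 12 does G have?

3

|G| = 48 and 12 | 48, so subgroups of order 12 are possible by Lagrange.
The subgroups of order 12 are: {(0,0), (0,1), (0,2), (0,3), (0,4), (0,5), (4,0), (4,1), (4,2), (4,3), (4,4), (4,5)}; {(0,0), (0,2), (0,4), (2,0), (2,2), (2,4), (4,0), (4,2), (4,4), (6,0), (6,2), (6,4)}; {(0,0), (0,2), (0,4), (2,1), (2,3), (2,5), (4,0), (4,2), (4,4), (6,1), (6,3), (6,5)}.
So G has 3 subgroups of order 12.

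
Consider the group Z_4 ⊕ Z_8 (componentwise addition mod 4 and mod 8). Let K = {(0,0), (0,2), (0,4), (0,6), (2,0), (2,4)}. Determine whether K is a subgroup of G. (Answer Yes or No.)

No

|K| = 6 does not divide |G| = 32, so by Lagrange K is not a subgroup.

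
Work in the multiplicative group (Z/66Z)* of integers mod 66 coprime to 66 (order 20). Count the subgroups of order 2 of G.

|G| = 20 and 2 | 20, so subgroups of order 2 are possible by Lagrange.
The subgroups of order 2 are: {1, 23}; {1, 43}; {1, 65}.
So G has 3 subgroups of order 2.

3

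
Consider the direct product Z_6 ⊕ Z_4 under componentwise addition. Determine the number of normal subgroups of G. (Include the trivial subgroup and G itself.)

G is abelian, so every subgroup is normal.
G has 16 subgroups in total, hence 16 normal subgroups.

16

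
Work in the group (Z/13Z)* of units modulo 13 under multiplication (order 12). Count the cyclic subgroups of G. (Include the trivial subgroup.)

6

A cyclic subgroup of order d is generated by each of its φ(d) elements of order d, so the cyclic subgroups of order d number (#elements of order d)/φ(d).
Cyclic subgroups by order — order 1: 1; order 2: 1; order 3: 1; order 4: 1; order 6: 1; order 12: 1.
Total: 6.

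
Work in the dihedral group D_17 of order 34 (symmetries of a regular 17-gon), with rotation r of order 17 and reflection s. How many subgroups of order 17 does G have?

|G| = 34 and 17 | 34, so subgroups of order 17 are possible by Lagrange.
The subgroups of order 17 are: {e, r, r^2, r^3, r^4, r^5, r^6, r^7, r^8, r^9, r^10, r^11, r^12, r^13, r^14, r^15, r^16}.
So G has 1 subgroup of order 17.

1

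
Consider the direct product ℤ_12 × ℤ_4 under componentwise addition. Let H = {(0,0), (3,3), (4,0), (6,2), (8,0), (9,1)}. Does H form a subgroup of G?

Closure fails: (6,2) + (4,0) = (10,2) ∉ H. So H is not a subgroup.

No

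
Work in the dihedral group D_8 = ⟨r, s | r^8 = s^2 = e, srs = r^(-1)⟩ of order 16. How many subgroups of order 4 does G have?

5

|G| = 16 and 4 | 16, so subgroups of order 4 are possible by Lagrange.
The subgroups of order 4 are: {e, r^2, r^4, r^6}; {e, r^4, r^2s, r^6s}; {e, r^4, r^3s, r^7s}; {e, r^4, s, r^4s}; … (5 in all).
So G has 5 subgroups of order 4.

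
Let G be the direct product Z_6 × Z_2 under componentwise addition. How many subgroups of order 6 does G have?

3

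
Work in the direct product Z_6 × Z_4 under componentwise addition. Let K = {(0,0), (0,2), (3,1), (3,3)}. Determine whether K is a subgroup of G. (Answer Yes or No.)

Yes

|K| = 4 divides |G| = 24, consistent with Lagrange.
K contains the identity, every element's inverse is in K, and K is closed under +: it is a subgroup.
In fact K = ⟨(3,1)⟩.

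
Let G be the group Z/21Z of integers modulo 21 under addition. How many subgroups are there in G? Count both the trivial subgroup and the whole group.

4

Subgroups of the cyclic group Z/21Z correspond bijectively to divisors of 21.
Divisors of 21: 1, 3, 7, 21.
So Z/21Z has 4 subgroups.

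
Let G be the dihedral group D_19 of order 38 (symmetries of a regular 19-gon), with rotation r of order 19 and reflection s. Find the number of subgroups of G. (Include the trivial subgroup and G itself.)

|G| = 38, so by Lagrange every subgroup order divides 38. Divisors: 1, 2, 19, 38.
Subgroups by order — order 1: 1; order 2: 19; order 19: 1; order 38: 1.
Total: 1 + 19 + 1 + 1 = 22.

22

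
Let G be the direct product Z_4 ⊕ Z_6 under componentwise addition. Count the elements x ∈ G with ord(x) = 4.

An element (a,b) has order lcm(ord(a), ord(b)); count pairs with lcm equal to 4.
Enumerating gives 4 such elements.

4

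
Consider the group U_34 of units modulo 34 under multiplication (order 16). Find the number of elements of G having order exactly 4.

The elements of order 4 are: 13, 21.
That's 2.

2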